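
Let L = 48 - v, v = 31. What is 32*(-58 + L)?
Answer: -1312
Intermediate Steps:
L = 17 (L = 48 - 1*31 = 48 - 31 = 17)
32*(-58 + L) = 32*(-58 + 17) = 32*(-41) = -1312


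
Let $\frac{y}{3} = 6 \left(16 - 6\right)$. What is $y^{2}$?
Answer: $32400$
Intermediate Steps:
$y = 180$ ($y = 3 \cdot 6 \left(16 - 6\right) = 3 \cdot 6 \cdot 10 = 3 \cdot 60 = 180$)
$y^{2} = 180^{2} = 32400$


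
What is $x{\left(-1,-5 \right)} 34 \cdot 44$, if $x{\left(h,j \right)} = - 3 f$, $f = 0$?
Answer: $0$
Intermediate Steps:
$x{\left(h,j \right)} = 0$ ($x{\left(h,j \right)} = \left(-3\right) 0 = 0$)
$x{\left(-1,-5 \right)} 34 \cdot 44 = 0 \cdot 34 \cdot 44 = 0 \cdot 44 = 0$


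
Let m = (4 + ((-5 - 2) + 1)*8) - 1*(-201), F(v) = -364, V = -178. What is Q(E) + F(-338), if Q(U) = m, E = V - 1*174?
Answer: -207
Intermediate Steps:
E = -352 (E = -178 - 1*174 = -178 - 174 = -352)
m = 157 (m = (4 + (-7 + 1)*8) + 201 = (4 - 6*8) + 201 = (4 - 48) + 201 = -44 + 201 = 157)
Q(U) = 157
Q(E) + F(-338) = 157 - 364 = -207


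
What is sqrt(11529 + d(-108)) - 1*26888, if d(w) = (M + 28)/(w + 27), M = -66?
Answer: -26888 + sqrt(933887)/9 ≈ -26781.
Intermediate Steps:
d(w) = -38/(27 + w) (d(w) = (-66 + 28)/(w + 27) = -38/(27 + w))
sqrt(11529 + d(-108)) - 1*26888 = sqrt(11529 - 38/(27 - 108)) - 1*26888 = sqrt(11529 - 38/(-81)) - 26888 = sqrt(11529 - 38*(-1/81)) - 26888 = sqrt(11529 + 38/81) - 26888 = sqrt(933887/81) - 26888 = sqrt(933887)/9 - 26888 = -26888 + sqrt(933887)/9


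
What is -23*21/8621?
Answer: -483/8621 ≈ -0.056026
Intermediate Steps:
-23*21/8621 = -483*1/8621 = -483/8621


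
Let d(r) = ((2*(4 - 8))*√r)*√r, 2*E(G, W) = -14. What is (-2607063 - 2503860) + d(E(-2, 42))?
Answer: -5110867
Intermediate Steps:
E(G, W) = -7 (E(G, W) = (½)*(-14) = -7)
d(r) = -8*r (d(r) = ((2*(-4))*√r)*√r = (-8*√r)*√r = -8*r)
(-2607063 - 2503860) + d(E(-2, 42)) = (-2607063 - 2503860) - 8*(-7) = -5110923 + 56 = -5110867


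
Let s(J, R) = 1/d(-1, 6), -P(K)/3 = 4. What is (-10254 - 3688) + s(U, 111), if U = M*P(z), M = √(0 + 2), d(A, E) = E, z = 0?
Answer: -83651/6 ≈ -13942.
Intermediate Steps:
M = √2 ≈ 1.4142
P(K) = -12 (P(K) = -3*4 = -12)
U = -12*√2 (U = √2*(-12) = -12*√2 ≈ -16.971)
s(J, R) = ⅙ (s(J, R) = 1/6 = ⅙)
(-10254 - 3688) + s(U, 111) = (-10254 - 3688) + ⅙ = -13942 + ⅙ = -83651/6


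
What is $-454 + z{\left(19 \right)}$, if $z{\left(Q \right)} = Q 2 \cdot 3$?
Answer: $-340$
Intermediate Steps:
$z{\left(Q \right)} = 6 Q$ ($z{\left(Q \right)} = 2 Q 3 = 6 Q$)
$-454 + z{\left(19 \right)} = -454 + 6 \cdot 19 = -454 + 114 = -340$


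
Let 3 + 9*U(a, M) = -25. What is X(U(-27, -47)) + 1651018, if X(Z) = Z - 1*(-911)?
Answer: 14867333/9 ≈ 1.6519e+6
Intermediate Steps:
U(a, M) = -28/9 (U(a, M) = -1/3 + (1/9)*(-25) = -1/3 - 25/9 = -28/9)
X(Z) = 911 + Z (X(Z) = Z + 911 = 911 + Z)
X(U(-27, -47)) + 1651018 = (911 - 28/9) + 1651018 = 8171/9 + 1651018 = 14867333/9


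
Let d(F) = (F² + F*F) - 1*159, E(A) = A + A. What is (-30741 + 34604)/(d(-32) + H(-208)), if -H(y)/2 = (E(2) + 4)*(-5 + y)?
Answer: 3863/5297 ≈ 0.72928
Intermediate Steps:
E(A) = 2*A
d(F) = -159 + 2*F² (d(F) = (F² + F²) - 159 = 2*F² - 159 = -159 + 2*F²)
H(y) = 80 - 16*y (H(y) = -2*(2*2 + 4)*(-5 + y) = -2*(4 + 4)*(-5 + y) = -16*(-5 + y) = -2*(-40 + 8*y) = 80 - 16*y)
(-30741 + 34604)/(d(-32) + H(-208)) = (-30741 + 34604)/((-159 + 2*(-32)²) + (80 - 16*(-208))) = 3863/((-159 + 2*1024) + (80 + 3328)) = 3863/((-159 + 2048) + 3408) = 3863/(1889 + 3408) = 3863/5297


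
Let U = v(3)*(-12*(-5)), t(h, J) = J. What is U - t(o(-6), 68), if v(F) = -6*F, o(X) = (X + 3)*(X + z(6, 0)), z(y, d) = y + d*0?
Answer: -1148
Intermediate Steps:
z(y, d) = y (z(y, d) = y + 0 = y)
o(X) = (3 + X)*(6 + X) (o(X) = (X + 3)*(X + 6) = (3 + X)*(6 + X))
U = -1080 (U = (-6*3)*(-12*(-5)) = -18*60 = -1080)
U - t(o(-6), 68) = -1080 - 1*68 = -1080 - 68 = -1148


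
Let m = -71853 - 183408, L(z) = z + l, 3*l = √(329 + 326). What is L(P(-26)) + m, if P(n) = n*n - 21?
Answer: -254606 + √655/3 ≈ -2.5460e+5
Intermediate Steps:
P(n) = -21 + n² (P(n) = n² - 21 = -21 + n²)
l = √655/3 (l = √(329 + 326)/3 = √655/3 ≈ 8.5310)
L(z) = z + √655/3
m = -255261
L(P(-26)) + m = ((-21 + (-26)²) + √655/3) - 255261 = ((-21 + 676) + √655/3) - 255261 = (655 + √655/3) - 255261 = -254606 + √655/3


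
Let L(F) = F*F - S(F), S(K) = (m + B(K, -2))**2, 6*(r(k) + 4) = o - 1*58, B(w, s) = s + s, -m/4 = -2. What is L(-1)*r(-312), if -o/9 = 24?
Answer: 745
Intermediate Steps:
m = 8 (m = -4*(-2) = 8)
B(w, s) = 2*s
o = -216 (o = -9*24 = -216)
r(k) = -149/3 (r(k) = -4 + (-216 - 1*58)/6 = -4 + (-216 - 58)/6 = -4 + (1/6)*(-274) = -4 - 137/3 = -149/3)
S(K) = 16 (S(K) = (8 + 2*(-2))**2 = (8 - 4)**2 = 4**2 = 16)
L(F) = -16 + F**2 (L(F) = F*F - 1*16 = F**2 - 16 = -16 + F**2)
L(-1)*r(-312) = (-16 + (-1)**2)*(-149/3) = (-16 + 1)*(-149/3) = -15*(-149/3) = 745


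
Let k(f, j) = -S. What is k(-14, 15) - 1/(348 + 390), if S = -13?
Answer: 9593/738 ≈ 12.999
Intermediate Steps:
k(f, j) = 13 (k(f, j) = -1*(-13) = 13)
k(-14, 15) - 1/(348 + 390) = 13 - 1/(348 + 390) = 13 - 1/738 = 9593/738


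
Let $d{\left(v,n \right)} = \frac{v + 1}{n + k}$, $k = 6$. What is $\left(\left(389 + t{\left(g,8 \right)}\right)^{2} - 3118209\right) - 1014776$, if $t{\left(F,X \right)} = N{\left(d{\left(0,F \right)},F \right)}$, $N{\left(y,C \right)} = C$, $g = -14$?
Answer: $-3992360$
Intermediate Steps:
$d{\left(v,n \right)} = \frac{1 + v}{6 + n}$ ($d{\left(v,n \right)} = \frac{v + 1}{n + 6} = \frac{1 + v}{6 + n}$)
$t{\left(F,X \right)} = F$
$\left(\left(389 + t{\left(g,8 \right)}\right)^{2} - 3118209\right) - 1014776 = \left(\left(389 - 14\right)^{2} - 3118209\right) - 1014776 = \left(375^{2} - 3118209\right) - 1014776 = \left(140625 - 3118209\right) - 1014776 = -2977584 - 1014776 = -3992360$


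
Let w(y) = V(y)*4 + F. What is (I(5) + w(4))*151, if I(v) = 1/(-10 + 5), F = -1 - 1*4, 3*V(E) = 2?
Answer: -5738/15 ≈ -382.53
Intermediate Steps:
V(E) = ⅔ (V(E) = (⅓)*2 = ⅔)
F = -5 (F = -1 - 4 = -5)
I(v) = -⅕ (I(v) = 1/(-5) = -⅕)
w(y) = -7/3 (w(y) = (⅔)*4 - 5 = 8/3 - 5 = -7/3)
(I(5) + w(4))*151 = (-⅕ - 7/3)*151 = -38/15*151 = -5738/15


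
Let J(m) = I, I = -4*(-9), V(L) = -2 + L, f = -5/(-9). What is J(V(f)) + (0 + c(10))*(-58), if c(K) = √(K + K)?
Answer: 36 - 116*√5 ≈ -223.38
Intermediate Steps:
f = 5/9 (f = -5*(-⅑) = 5/9 ≈ 0.55556)
c(K) = √2*√K (c(K) = √(2*K) = √2*√K)
I = 36
J(m) = 36
J(V(f)) + (0 + c(10))*(-58) = 36 + (0 + √2*√10)*(-58) = 36 + (0 + 2*√5)*(-58) = 36 + (2*√5)*(-58) = 36 - 116*√5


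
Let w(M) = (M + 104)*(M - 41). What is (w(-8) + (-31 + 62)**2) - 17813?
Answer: -21556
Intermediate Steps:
w(M) = (-41 + M)*(104 + M) (w(M) = (104 + M)*(-41 + M) = (-41 + M)*(104 + M))
(w(-8) + (-31 + 62)**2) - 17813 = ((-4264 + (-8)**2 + 63*(-8)) + (-31 + 62)**2) - 17813 = ((-4264 + 64 - 504) + 31**2) - 17813 = (-4704 + 961) - 17813 = -3743 - 17813 = -21556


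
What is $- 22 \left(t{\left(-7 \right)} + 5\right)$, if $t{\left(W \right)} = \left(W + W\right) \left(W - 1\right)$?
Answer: $-2574$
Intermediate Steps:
$t{\left(W \right)} = 2 W \left(-1 + W\right)$
$- 22 \left(t{\left(-7 \right)} + 5\right) = - 22 \left(2 \left(-7\right) \left(-1 - 7\right) + 5\right) = - 22 \left(2 \left(-7\right) \left(-8\right) + 5\right) = - 22 \left(112 + 5\right) = \left(-22\right) 117 = -2574$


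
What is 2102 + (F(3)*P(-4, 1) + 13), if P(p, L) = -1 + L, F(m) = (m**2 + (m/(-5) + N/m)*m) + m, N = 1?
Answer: 2115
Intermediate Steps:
F(m) = m + m**2 + m*(1/m - m/5) (F(m) = (m**2 + (m/(-5) + 1/m)*m) + m = (m**2 + (m*(-1/5) + 1/m)*m) + m = (m**2 + (-m/5 + 1/m)*m) + m = (m**2 + (1/m - m/5)*m) + m = (m**2 + m*(1/m - m/5)) + m = m + m**2 + m*(1/m - m/5))
2102 + (F(3)*P(-4, 1) + 13) = 2102 + ((1 + 3 + (4/5)*3**2)*(-1 + 1) + 13) = 2102 + ((1 + 3 + (4/5)*9)*0 + 13) = 2102 + ((1 + 3 + 36/5)*0 + 13) = 2102 + ((56/5)*0 + 13) = 2102 + (0 + 13) = 2102 + 13 = 2115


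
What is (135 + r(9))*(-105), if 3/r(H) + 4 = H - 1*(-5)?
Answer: -28413/2 ≈ -14207.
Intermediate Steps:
r(H) = 3/(1 + H) (r(H) = 3/(-4 + (H - 1*(-5))) = 3/(-4 + (H + 5)) = 3/(-4 + (5 + H)) = 3/(1 + H))
(135 + r(9))*(-105) = (135 + 3/(1 + 9))*(-105) = (135 + 3/10)*(-105) = (1353/10)*(-105) = -28413/2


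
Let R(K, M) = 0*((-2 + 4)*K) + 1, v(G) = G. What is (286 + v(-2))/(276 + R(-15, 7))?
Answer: 284/277 ≈ 1.0253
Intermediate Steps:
R(K, M) = 1 (R(K, M) = 0*(2*K) + 1 = 0 + 1 = 1)
(286 + v(-2))/(276 + R(-15, 7)) = (286 - 2)/(276 + 1) = 284/277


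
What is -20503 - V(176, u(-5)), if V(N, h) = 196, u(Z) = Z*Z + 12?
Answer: -20699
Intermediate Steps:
u(Z) = 12 + Z**2 (u(Z) = Z**2 + 12 = 12 + Z**2)
-20503 - V(176, u(-5)) = -20503 - 1*196 = -20503 - 196 = -20699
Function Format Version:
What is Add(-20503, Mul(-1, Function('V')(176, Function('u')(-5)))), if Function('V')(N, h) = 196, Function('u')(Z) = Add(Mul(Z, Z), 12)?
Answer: -20699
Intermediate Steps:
Function('u')(Z) = Add(12, Pow(Z, 2)) (Function('u')(Z) = Add(Pow(Z, 2), 12) = Add(12, Pow(Z, 2)))
Add(-20503, Mul(-1, Function('V')(176, Function('u')(-5)))) = Add(-20503, Mul(-1, 196)) = Add(-20503, -196) = -20699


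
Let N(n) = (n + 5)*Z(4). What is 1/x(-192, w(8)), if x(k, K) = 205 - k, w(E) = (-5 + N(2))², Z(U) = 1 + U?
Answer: 1/397 ≈ 0.0025189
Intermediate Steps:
N(n) = 25 + 5*n (N(n) = (n + 5)*(1 + 4) = (5 + n)*5 = 25 + 5*n)
w(E) = 900 (w(E) = (-5 + (25 + 5*2))² = (-5 + (25 + 10))² = (-5 + 35)² = 30² = 900)
1/x(-192, w(8)) = 1/(205 - 1*(-192)) = 1/(205 + 192) = 1/397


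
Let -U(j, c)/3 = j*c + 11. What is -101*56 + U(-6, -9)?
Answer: -5851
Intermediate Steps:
U(j, c) = -33 - 3*c*j (U(j, c) = -3*(j*c + 11) = -3*(c*j + 11) = -3*(11 + c*j) = -33 - 3*c*j)
-101*56 + U(-6, -9) = -101*56 + (-33 - 3*(-9)*(-6)) = -5656 + (-33 - 162) = -5656 - 195 = -5851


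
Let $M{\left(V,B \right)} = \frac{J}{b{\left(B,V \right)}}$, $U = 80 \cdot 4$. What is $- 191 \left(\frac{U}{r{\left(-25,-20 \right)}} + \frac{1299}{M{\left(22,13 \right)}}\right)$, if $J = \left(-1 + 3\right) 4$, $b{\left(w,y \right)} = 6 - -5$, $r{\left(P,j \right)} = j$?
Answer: $- \frac{2704751}{8} \approx -3.3809 \cdot 10^{5}$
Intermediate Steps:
$b{\left(w,y \right)} = 11$ ($b{\left(w,y \right)} = 6 + 5 = 11$)
$U = 320$
$J = 8$ ($J = 2 \cdot 4 = 8$)
$M{\left(V,B \right)} = \frac{8}{11}$
$- 191 \left(\frac{U}{r{\left(-25,-20 \right)}} + \frac{1299}{M{\left(22,13 \right)}}\right) = - 191 \left(\frac{320}{-20} + \frac{1299}{\frac{8}{11}}\right) = - 191 \left(320 \left(- \frac{1}{20}\right) + 1299 \cdot \frac{11}{8}\right) = - 191 \left(-16 + \frac{14289}{8}\right) = \left(-191\right) \frac{14161}{8} = - \frac{2704751}{8}$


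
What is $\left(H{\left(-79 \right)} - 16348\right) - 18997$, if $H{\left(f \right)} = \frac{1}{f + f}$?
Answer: $- \frac{5584511}{158} \approx -35345.0$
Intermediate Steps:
$H{\left(f \right)} = \frac{1}{2 f}$
$\left(H{\left(-79 \right)} - 16348\right) - 18997 = \left(\frac{1}{2 \left(-79\right)} - 16348\right) - 18997 = \left(\frac{1}{2} \left(- \frac{1}{79}\right) - 16348\right) - 18997 = \left(- \frac{1}{158} - 16348\right) - 18997 = - \frac{2582985}{158} - 18997 = - \frac{5584511}{158}$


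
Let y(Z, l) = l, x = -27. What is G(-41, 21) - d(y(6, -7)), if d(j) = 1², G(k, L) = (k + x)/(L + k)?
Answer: 12/5 ≈ 2.4000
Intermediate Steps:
G(k, L) = (-27 + k)/(L + k) (G(k, L) = (k - 27)/(L + k) = (-27 + k)/(L + k))
d(j) = 1
G(-41, 21) - d(y(6, -7)) = (-27 - 41)/(21 - 41) - 1*1 = -68/(-20) - 1 = -1/20*(-68) - 1 = 17/5 - 1 = 12/5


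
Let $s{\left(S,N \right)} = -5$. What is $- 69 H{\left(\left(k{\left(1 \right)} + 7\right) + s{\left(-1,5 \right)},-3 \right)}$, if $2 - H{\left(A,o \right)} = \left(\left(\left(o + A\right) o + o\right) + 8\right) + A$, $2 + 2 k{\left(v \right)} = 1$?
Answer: $621$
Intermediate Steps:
$k{\left(v \right)} = - \frac{1}{2}$ ($k{\left(v \right)} = -1 + \frac{1}{2} \cdot 1 = -1 + \frac{1}{2} = - \frac{1}{2}$)
$H{\left(A,o \right)} = -6 - A - o - o \left(A + o\right)$ ($H{\left(A,o \right)} = 2 - \left(\left(\left(\left(o + A\right) o + o\right) + 8\right) + A\right) = 2 - \left(\left(\left(\left(A + o\right) o + o\right) + 8\right) + A\right) = 2 - \left(\left(\left(o \left(A + o\right) + o\right) + 8\right) + A\right) = 2 - \left(\left(\left(o + o \left(A + o\right)\right) + 8\right) + A\right) = 2 - \left(\left(8 + o + o \left(A + o\right)\right) + A\right) = 2 - \left(8 + A + o + o \left(A + o\right)\right) = -6 - A - o - o \left(A + o\right)$)
$- 69 H{\left(\left(k{\left(1 \right)} + 7\right) + s{\left(-1,5 \right)},-3 \right)} = - 69 \left(-6 - \left(\left(- \frac{1}{2} + 7\right) - 5\right) - -3 - \left(-3\right)^{2} - \left(\left(- \frac{1}{2} + 7\right) - 5\right) \left(-3\right)\right) = - 69 \left(-6 - \left(\frac{13}{2} - 5\right) + 3 - 9 - \left(\frac{13}{2} - 5\right) \left(-3\right)\right) = - 69 \left(-6 - \frac{3}{2} + 3 - 9 - \frac{3}{2} \left(-3\right)\right) = - 69 \left(-6 - \frac{3}{2} + 3 - 9 + \frac{9}{2}\right) = \left(-69\right) \left(-9\right) = 621$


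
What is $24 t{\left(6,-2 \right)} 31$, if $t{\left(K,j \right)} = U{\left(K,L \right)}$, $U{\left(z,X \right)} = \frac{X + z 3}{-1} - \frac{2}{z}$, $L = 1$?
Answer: $-14384$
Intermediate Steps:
$U{\left(z,X \right)} = - X - 3 z - \frac{2}{z}$ ($U{\left(z,X \right)} = \left(X + 3 z\right) \left(-1\right) - \frac{2}{z} = \left(- X - 3 z\right) - \frac{2}{z} = - X - 3 z - \frac{2}{z}$)
$t{\left(K,j \right)} = -1 - 3 K - \frac{2}{K}$ ($t{\left(K,j \right)} = \left(-1\right) 1 - 3 K - \frac{2}{K} = -1 - 3 K - \frac{2}{K}$)
$24 t{\left(6,-2 \right)} 31 = 24 \left(-1 - 18 - \frac{2}{6}\right) 31 = 24 \left(-1 - 18 - \frac{1}{3}\right) 31 = 24 \left(- \frac{58}{3}\right) 31 = \left(-464\right) 31 = -14384$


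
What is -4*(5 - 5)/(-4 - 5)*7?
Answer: 0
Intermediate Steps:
-4*(5 - 5)/(-4 - 5)*7 = -4*0/(-9)*7 = -(-4)*0/9*7 = -4*0*7 = 0*7 = 0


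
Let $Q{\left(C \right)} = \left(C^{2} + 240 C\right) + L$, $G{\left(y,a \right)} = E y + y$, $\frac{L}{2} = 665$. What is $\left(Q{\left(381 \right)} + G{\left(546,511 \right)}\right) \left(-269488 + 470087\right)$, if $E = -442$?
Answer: $-572710145$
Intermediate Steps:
$L = 1330$ ($L = 2 \cdot 665 = 1330$)
$G{\left(y,a \right)} = - 441 y$ ($G{\left(y,a \right)} = - 442 y + y = - 441 y$)
$Q{\left(C \right)} = 1330 + C^{2} + 240 C$ ($Q{\left(C \right)} = \left(C^{2} + 240 C\right) + 1330 = 1330 + C^{2} + 240 C$)
$\left(Q{\left(381 \right)} + G{\left(546,511 \right)}\right) \left(-269488 + 470087\right) = \left(\left(1330 + 381^{2} + 240 \cdot 381\right) - 240786\right) \left(-269488 + 470087\right) = \left(\left(1330 + 145161 + 91440\right) - 240786\right) 200599 = \left(237931 - 240786\right) 200599 = \left(-2855\right) 200599 = -572710145$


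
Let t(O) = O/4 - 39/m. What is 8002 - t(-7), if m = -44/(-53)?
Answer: 88558/11 ≈ 8050.7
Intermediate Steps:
m = 44/53 (m = -44*(-1/53) = 44/53 ≈ 0.83019)
t(O) = -2067/44 + O/4 (t(O) = O/4 - 39/44/53 = O*(¼) - 39*53/44 = O/4 - 2067/44 = -2067/44 + O/4)
8002 - t(-7) = 8002 - (-2067/44 + (¼)*(-7)) = 8002 - (-2067/44 - 7/4) = 8002 - 1*(-536/11) = 8002 + 536/11 = 88558/11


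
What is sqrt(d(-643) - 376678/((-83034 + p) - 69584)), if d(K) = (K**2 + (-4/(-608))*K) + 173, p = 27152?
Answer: sqrt(9402030135940487694)/4767708 ≈ 643.13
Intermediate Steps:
d(K) = 173 + K**2 + K/152 (d(K) = (K**2 + (-4*(-1/608))*K) + 173 = (K**2 + K/152) + 173 = 173 + K**2 + K/152)
sqrt(d(-643) - 376678/((-83034 + p) - 69584)) = sqrt((173 + (-643)**2 + (1/152)*(-643)) - 376678/((-83034 + 27152) - 69584)) = sqrt((173 + 413449 - 643/152) - 376678/(-55882 - 69584)) = sqrt(62869901/152 - 376678/(-125466)) = sqrt(62869901/152 - 376678*(-1/125466)) = sqrt(62869901/152 + 188339/62733) = sqrt(3944046126961/9535416) = sqrt(9402030135940487694)/4767708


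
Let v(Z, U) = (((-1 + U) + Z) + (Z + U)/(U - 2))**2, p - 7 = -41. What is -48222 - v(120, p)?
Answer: -17835097/324 ≈ -55047.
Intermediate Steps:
p = -34 (p = 7 - 41 = -34)
v(Z, U) = (-1 + U + Z + (U + Z)/(-2 + U))**2 (v(Z, U) = ((-1 + U + Z) + (U + Z)/(-2 + U))**2 = (-1 + U + Z + (U + Z)/(-2 + U))**2)
-48222 - v(120, p) = -48222 - (2 + (-34)**2 - 1*120 - 2*(-34) - 34*120)**2/(-2 - 34)**2 = -48222 - (2 + 1156 - 120 + 68 - 4080)**2/(-36)**2 = -48222 - (-2974)**2/1296 = -48222 - 8844676/1296 = -48222 - 1*2211169/324 = -48222 - 2211169/324 = -17835097/324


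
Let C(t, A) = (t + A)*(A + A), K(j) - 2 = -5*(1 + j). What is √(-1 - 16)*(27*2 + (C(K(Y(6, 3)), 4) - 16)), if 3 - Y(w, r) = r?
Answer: 46*I*√17 ≈ 189.66*I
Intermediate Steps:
Y(w, r) = 3 - r
K(j) = -3 - 5*j (K(j) = 2 - 5*(1 + j) = 2 + (-5 - 5*j) = -3 - 5*j)
C(t, A) = 2*A*(A + t) (C(t, A) = (A + t)*(2*A) = 2*A*(A + t))
√(-1 - 16)*(27*2 + (C(K(Y(6, 3)), 4) - 16)) = √(-1 - 16)*(27*2 + (2*4*(4 + (-3 - 5*(3 - 1*3))) - 16)) = √(-17)*(54 + (2*4*(4 + (-3 - 5*(3 - 3))) - 16)) = (I*√17)*(54 + (2*4*(4 + (-3 - 5*0)) - 16)) = (I*√17)*(54 + (2*4*(4 + (-3 + 0)) - 16)) = (I*√17)*(54 + (2*4*(4 - 3) - 16)) = (I*√17)*(54 + (2*4*1 - 16)) = (I*√17)*(54 + (8 - 16)) = (I*√17)*(54 - 8) = (I*√17)*46 = 46*I*√17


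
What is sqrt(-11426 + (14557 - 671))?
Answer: 2*sqrt(615) ≈ 49.598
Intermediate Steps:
sqrt(-11426 + (14557 - 671)) = sqrt(-11426 + 13886) = sqrt(2460) = 2*sqrt(615)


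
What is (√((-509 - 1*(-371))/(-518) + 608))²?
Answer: 157541/259 ≈ 608.27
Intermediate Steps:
(√((-509 - 1*(-371))/(-518) + 608))² = (√((-509 + 371)*(-1/518) + 608))² = (√(-138*(-1/518) + 608))² = (√(69/259 + 608))² = (√(157541/259))² = (√40803119/259)² = 157541/259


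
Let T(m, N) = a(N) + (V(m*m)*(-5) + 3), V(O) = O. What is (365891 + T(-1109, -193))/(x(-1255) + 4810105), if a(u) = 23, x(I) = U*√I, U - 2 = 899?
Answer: -86934951707/72306652879 + 81420667*I*√1255/361533264395 ≈ -1.2023 + 0.0079783*I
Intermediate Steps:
U = 901 (U = 2 + 899 = 901)
x(I) = 901*√I
T(m, N) = 26 - 5*m² (T(m, N) = 23 + ((m*m)*(-5) + 3) = 23 + (m²*(-5) + 3) = 23 + (-5*m² + 3) = 23 + (3 - 5*m²) = 26 - 5*m²)
(365891 + T(-1109, -193))/(x(-1255) + 4810105) = (365891 + (26 - 5*(-1109)²))/(901*√(-1255) + 4810105) = (365891 + (26 - 5*1229881))/(901*(I*√1255) + 4810105) = (365891 + (26 - 6149405))/(901*I*√1255 + 4810105) = (365891 - 6149379)/(4810105 + 901*I*√1255) = -5783488/(4810105 + 901*I*√1255)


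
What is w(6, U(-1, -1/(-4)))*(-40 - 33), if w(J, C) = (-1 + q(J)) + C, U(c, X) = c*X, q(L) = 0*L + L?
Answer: -1387/4 ≈ -346.75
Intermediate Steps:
q(L) = L (q(L) = 0 + L = L)
U(c, X) = X*c
w(J, C) = -1 + C + J (w(J, C) = (-1 + J) + C = -1 + C + J)
w(6, U(-1, -1/(-4)))*(-40 - 33) = (-1 - 1/(-4)*(-1) + 6)*(-40 - 33) = (-1 - 1*(-¼)*(-1) + 6)*(-73) = (-1 + (¼)*(-1) + 6)*(-73) = (-1 - ¼ + 6)*(-73) = (19/4)*(-73) = -1387/4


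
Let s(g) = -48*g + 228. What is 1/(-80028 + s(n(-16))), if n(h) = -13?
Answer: -1/79176 ≈ -1.2630e-5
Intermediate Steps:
s(g) = 228 - 48*g
1/(-80028 + s(n(-16))) = 1/(-80028 + (228 - 48*(-13))) = 1/(-80028 + (228 + 624)) = 1/(-80028 + 852) = 1/(-79176) = -1/79176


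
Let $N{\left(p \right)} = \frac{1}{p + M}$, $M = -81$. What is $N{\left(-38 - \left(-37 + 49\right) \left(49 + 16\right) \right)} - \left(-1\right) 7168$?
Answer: $\frac{6444031}{899} \approx 7168.0$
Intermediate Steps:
$N{\left(p \right)} = \frac{1}{-81 + p}$ ($N{\left(p \right)} = \frac{1}{p - 81} = \frac{1}{-81 + p}$)
$N{\left(-38 - \left(-37 + 49\right) \left(49 + 16\right) \right)} - \left(-1\right) 7168 = \frac{1}{-81 - \left(38 + \left(-37 + 49\right) \left(49 + 16\right)\right)} - \left(-1\right) 7168 = \frac{1}{-81 - \left(38 + 12 \cdot 65\right)} - -7168 = \frac{1}{-81 - 818} + 7168 = \frac{1}{-899} + 7168 = - \frac{1}{899} + 7168 = \frac{6444031}{899}$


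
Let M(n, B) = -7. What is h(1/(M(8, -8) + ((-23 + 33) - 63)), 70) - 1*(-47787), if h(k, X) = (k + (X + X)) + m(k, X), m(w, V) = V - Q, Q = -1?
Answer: 2879879/60 ≈ 47998.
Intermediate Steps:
m(w, V) = 1 + V (m(w, V) = V - 1*(-1) = V + 1 = 1 + V)
h(k, X) = 1 + k + 3*X (h(k, X) = (k + (X + X)) + (1 + X) = (k + 2*X) + (1 + X) = 1 + k + 3*X)
h(1/(M(8, -8) + ((-23 + 33) - 63)), 70) - 1*(-47787) = (1 + 1/(-7 + ((-23 + 33) - 63)) + 3*70) - 1*(-47787) = (1 + 1/(-7 + (10 - 63)) + 210) + 47787 = (1 + 1/(-7 - 53) + 210) + 47787 = (1 + 1/(-60) + 210) + 47787 = (1 - 1/60 + 210) + 47787 = 12659/60 + 47787 = 2879879/60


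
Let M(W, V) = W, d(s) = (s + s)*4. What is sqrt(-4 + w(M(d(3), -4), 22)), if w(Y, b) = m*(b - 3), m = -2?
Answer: I*sqrt(42) ≈ 6.4807*I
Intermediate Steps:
d(s) = 8*s (d(s) = (2*s)*4 = 8*s)
w(Y, b) = 6 - 2*b (w(Y, b) = -2*(b - 3) = -2*(-3 + b) = 6 - 2*b)
sqrt(-4 + w(M(d(3), -4), 22)) = sqrt(-4 + (6 - 2*22)) = sqrt(-4 + (6 - 44)) = sqrt(-4 - 38) = sqrt(-42) = I*sqrt(42)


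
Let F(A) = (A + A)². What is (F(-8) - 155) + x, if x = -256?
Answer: -155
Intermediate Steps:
F(A) = 4*A² (F(A) = (2*A)² = 4*A²)
(F(-8) - 155) + x = (4*(-8)² - 155) - 256 = (4*64 - 155) - 256 = (256 - 155) - 256 = 101 - 256 = -155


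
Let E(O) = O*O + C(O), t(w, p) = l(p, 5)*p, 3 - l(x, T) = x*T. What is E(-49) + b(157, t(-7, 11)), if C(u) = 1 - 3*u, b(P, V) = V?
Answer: 1977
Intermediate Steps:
l(x, T) = 3 - T*x (l(x, T) = 3 - x*T = 3 - T*x)
t(w, p) = p*(3 - 5*p) (t(w, p) = (3 - 1*5*p)*p = (3 - 5*p)*p = p*(3 - 5*p))
C(u) = 1 - 3*u
E(O) = 1 + O² - 3*O (E(O) = O*O + (1 - 3*O) = O² + (1 - 3*O) = 1 + O² - 3*O)
E(-49) + b(157, t(-7, 11)) = (1 + (-49)² - 3*(-49)) + 11*(3 - 5*11) = (1 + 2401 + 147) + 11*(3 - 55) = 2549 + 11*(-52) = 2549 - 572 = 1977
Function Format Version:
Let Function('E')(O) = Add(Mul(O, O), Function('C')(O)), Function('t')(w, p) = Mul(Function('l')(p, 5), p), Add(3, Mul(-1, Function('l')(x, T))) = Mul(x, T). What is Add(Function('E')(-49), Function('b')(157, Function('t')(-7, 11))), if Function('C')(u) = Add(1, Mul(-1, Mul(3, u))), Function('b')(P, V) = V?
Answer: 1977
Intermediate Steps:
Function('l')(x, T) = Add(3, Mul(-1, T, x)) (Function('l')(x, T) = Add(3, Mul(-1, Mul(x, T))) = Add(3, Mul(-1, Mul(T, x))) = Add(3, Mul(-1, T, x)))
Function('t')(w, p) = Mul(p, Add(3, Mul(-5, p))) (Function('t')(w, p) = Mul(Add(3, Mul(-1, 5, p)), p) = Mul(Add(3, Mul(-5, p)), p) = Mul(p, Add(3, Mul(-5, p))))
Function('C')(u) = Add(1, Mul(-3, u))
Function('E')(O) = Add(1, Pow(O, 2), Mul(-3, O)) (Function('E')(O) = Add(Mul(O, O), Add(1, Mul(-3, O))) = Add(Pow(O, 2), Add(1, Mul(-3, O))) = Add(1, Pow(O, 2), Mul(-3, O)))
Add(Function('E')(-49), Function('b')(157, Function('t')(-7, 11))) = Add(Add(1, Pow(-49, 2), Mul(-3, -49)), Mul(11, Add(3, Mul(-5, 11)))) = Add(Add(1, 2401, 147), Mul(11, Add(3, -55))) = Add(2549, Mul(11, -52)) = Add(2549, -572) = 1977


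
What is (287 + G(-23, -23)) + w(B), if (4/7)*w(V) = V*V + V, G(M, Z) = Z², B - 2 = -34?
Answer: 2552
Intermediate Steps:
B = -32 (B = 2 - 34 = -32)
w(V) = 7*V/4 + 7*V²/4 (w(V) = 7*(V*V + V)/4 = 7*(V² + V)/4 = 7*(V + V²)/4 = 7*V/4 + 7*V²/4)
(287 + G(-23, -23)) + w(B) = (287 + (-23)²) + (7/4)*(-32)*(1 - 32) = (287 + 529) + (7/4)*(-32)*(-31) = 816 + 1736 = 2552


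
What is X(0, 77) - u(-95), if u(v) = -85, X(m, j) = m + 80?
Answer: 165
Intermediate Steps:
X(m, j) = 80 + m
X(0, 77) - u(-95) = (80 + 0) - 1*(-85) = 80 + 85 = 165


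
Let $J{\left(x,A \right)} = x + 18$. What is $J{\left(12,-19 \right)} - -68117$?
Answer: $68147$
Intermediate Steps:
$J{\left(x,A \right)} = 18 + x$
$J{\left(12,-19 \right)} - -68117 = \left(18 + 12\right) - -68117 = 30 + 68117 = 68147$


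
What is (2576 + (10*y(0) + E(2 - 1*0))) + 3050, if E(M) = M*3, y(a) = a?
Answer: 5632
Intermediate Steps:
E(M) = 3*M
(2576 + (10*y(0) + E(2 - 1*0))) + 3050 = (2576 + (10*0 + 3*(2 - 1*0))) + 3050 = (2576 + (0 + 3*(2 + 0))) + 3050 = (2576 + (0 + 3*2)) + 3050 = (2576 + (0 + 6)) + 3050 = (2576 + 6) + 3050 = 2582 + 3050 = 5632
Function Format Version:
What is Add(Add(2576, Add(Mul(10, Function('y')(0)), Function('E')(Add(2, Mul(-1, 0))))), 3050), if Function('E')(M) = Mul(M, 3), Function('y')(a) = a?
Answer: 5632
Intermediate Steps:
Function('E')(M) = Mul(3, M)
Add(Add(2576, Add(Mul(10, Function('y')(0)), Function('E')(Add(2, Mul(-1, 0))))), 3050) = Add(Add(2576, Add(Mul(10, 0), Mul(3, Add(2, Mul(-1, 0))))), 3050) = Add(Add(2576, Add(0, Mul(3, Add(2, 0)))), 3050) = Add(Add(2576, Add(0, Mul(3, 2))), 3050) = Add(Add(2576, Add(0, 6)), 3050) = Add(Add(2576, 6), 3050) = Add(2582, 3050) = 5632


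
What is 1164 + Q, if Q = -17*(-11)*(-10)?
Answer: -706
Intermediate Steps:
Q = -1870 (Q = 187*(-10) = -1870)
1164 + Q = 1164 - 1870 = -706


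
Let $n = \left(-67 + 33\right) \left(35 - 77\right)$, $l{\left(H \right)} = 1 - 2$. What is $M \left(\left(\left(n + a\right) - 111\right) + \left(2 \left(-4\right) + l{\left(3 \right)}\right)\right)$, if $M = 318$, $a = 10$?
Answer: $419124$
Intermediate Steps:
$l{\left(H \right)} = -1$
$n = 1428$ ($n = \left(-34\right) \left(-42\right) = 1428$)
$M \left(\left(\left(n + a\right) - 111\right) + \left(2 \left(-4\right) + l{\left(3 \right)}\right)\right) = 318 \left(\left(\left(1428 + 10\right) - 111\right) + \left(2 \left(-4\right) - 1\right)\right) = 318 \left(\left(1438 - 111\right) - 9\right) = 318 \left(1327 - 9\right) = 318 \cdot 1318 = 419124$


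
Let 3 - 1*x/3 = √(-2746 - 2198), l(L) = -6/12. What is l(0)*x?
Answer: -9/2 + 6*I*√309 ≈ -4.5 + 105.47*I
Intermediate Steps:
l(L) = -½ (l(L) = -6*1/12 = -½)
x = 9 - 12*I*√309 (x = 9 - 3*√(-2746 - 2198) = 9 - 12*I*√309 ≈ 9.0 - 210.94*I)
l(0)*x = -(9 - 12*I*√309)/2 = -9/2 + 6*I*√309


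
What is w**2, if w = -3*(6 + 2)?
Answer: 576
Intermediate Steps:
w = -24 (w = -3*8 = -24)
w**2 = (-24)**2 = 576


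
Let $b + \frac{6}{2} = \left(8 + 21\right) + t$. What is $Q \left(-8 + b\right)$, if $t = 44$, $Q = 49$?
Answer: $3038$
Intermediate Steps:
$b = 70$ ($b = -3 + \left(\left(8 + 21\right) + 44\right) = -3 + \left(29 + 44\right) = -3 + 73 = 70$)
$Q \left(-8 + b\right) = 49 \left(-8 + 70\right) = 49 \cdot 62 = 3038$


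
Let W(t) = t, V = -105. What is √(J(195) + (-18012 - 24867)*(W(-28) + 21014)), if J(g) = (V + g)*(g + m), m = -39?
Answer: I*√899844654 ≈ 29997.0*I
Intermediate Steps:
J(g) = (-105 + g)*(-39 + g) (J(g) = (-105 + g)*(g - 39) = (-105 + g)*(-39 + g))
√(J(195) + (-18012 - 24867)*(W(-28) + 21014)) = √((4095 + 195² - 144*195) + (-18012 - 24867)*(-28 + 21014)) = √((4095 + 38025 - 28080) - 42879*20986) = √(14040 - 899858694) = √(-899844654) = I*√899844654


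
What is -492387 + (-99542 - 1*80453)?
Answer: -672382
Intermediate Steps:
-492387 + (-99542 - 1*80453) = -492387 + (-99542 - 80453) = -492387 - 179995 = -672382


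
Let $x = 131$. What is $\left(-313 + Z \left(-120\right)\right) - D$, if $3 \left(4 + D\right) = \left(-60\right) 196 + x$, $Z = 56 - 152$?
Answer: $\frac{45262}{3} \approx 15087.0$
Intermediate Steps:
$Z = -96$
$D = - \frac{11641}{3}$ ($D = -4 + \frac{\left(-60\right) 196 + 131}{3} = -4 + \frac{-11760 + 131}{3} = -4 + \frac{1}{3} \left(-11629\right) = -4 - \frac{11629}{3} = - \frac{11641}{3} \approx -3880.3$)
$\left(-313 + Z \left(-120\right)\right) - D = \left(-313 - -11520\right) - - \frac{11641}{3} = \left(-313 + 11520\right) + \frac{11641}{3} = 11207 + \frac{11641}{3} = \frac{45262}{3}$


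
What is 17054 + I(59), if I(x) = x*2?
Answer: 17172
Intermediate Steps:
I(x) = 2*x
17054 + I(59) = 17054 + 2*59 = 17054 + 118 = 17172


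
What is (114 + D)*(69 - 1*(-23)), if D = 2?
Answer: 10672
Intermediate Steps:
(114 + D)*(69 - 1*(-23)) = (114 + 2)*(69 - 1*(-23)) = 116*(69 + 23) = 116*92 = 10672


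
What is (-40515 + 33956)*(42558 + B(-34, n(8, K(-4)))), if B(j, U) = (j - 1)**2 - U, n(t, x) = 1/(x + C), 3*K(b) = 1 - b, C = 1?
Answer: -2297361899/8 ≈ -2.8717e+8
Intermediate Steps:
K(b) = 1/3 - b/3 (K(b) = (1 - b)/3 = 1/3 - b/3)
n(t, x) = 1/(1 + x) (n(t, x) = 1/(x + 1) = 1/(1 + x))
B(j, U) = (-1 + j)**2 - U
(-40515 + 33956)*(42558 + B(-34, n(8, K(-4)))) = (-40515 + 33956)*(42558 + ((-1 - 34)**2 - 1/(1 + (1/3 - 1/3*(-4))))) = -6559*(42558 + ((-35)**2 - 1/(1 + (1/3 + 4/3)))) = -6559*(42558 + (1225 - 1/(1 + 5/3))) = -6559*(42558 + (1225 - 1/8/3)) = -6559*(42558 + (1225 - 1*3/8)) = -6559*(42558 + (1225 - 3/8)) = -6559*(42558 + 9797/8) = -6559*350261/8 = -2297361899/8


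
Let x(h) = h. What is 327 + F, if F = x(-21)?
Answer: 306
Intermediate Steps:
F = -21
327 + F = 327 - 21 = 306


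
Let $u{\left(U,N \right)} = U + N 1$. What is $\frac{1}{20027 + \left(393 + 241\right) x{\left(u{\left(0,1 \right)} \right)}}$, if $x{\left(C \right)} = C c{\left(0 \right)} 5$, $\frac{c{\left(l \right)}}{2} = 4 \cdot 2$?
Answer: $\frac{1}{70747} \approx 1.4135 \cdot 10^{-5}$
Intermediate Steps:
$c{\left(l \right)} = 16$ ($c{\left(l \right)} = 2 \cdot 4 \cdot 2 = 2 \cdot 8 = 16$)
$u{\left(U,N \right)} = N + U$ ($u{\left(U,N \right)} = U + N = N + U$)
$x{\left(C \right)} = 80 C$ ($x{\left(C \right)} = C 16 \cdot 5 = 16 C 5 = 80 C$)
$\frac{1}{20027 + \left(393 + 241\right) x{\left(u{\left(0,1 \right)} \right)}} = \frac{1}{20027 + \left(393 + 241\right) 80 \left(1 + 0\right)} = \frac{1}{20027 + 634 \cdot 80 \cdot 1} = \frac{1}{20027 + 634 \cdot 80} = \frac{1}{20027 + 50720} = \frac{1}{70747}$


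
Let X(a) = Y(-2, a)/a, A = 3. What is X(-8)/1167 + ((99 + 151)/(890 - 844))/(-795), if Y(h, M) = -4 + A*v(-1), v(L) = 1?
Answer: -25527/3793528 ≈ -0.0067291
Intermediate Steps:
Y(h, M) = -1 (Y(h, M) = -4 + 3*1 = -4 + 3 = -1)
X(a) = -1/a
X(-8)/1167 + ((99 + 151)/(890 - 844))/(-795) = -1/(-8)/1167 + ((99 + 151)/(890 - 844))/(-795) = -1*(-⅛)*(1/1167) + (250/46)*(-1/795) = (⅛)*(1/1167) + (250*(1/46))*(-1/795) = 1/9336 + (125/23)*(-1/795) = 1/9336 - 25/3657 = -25527/3793528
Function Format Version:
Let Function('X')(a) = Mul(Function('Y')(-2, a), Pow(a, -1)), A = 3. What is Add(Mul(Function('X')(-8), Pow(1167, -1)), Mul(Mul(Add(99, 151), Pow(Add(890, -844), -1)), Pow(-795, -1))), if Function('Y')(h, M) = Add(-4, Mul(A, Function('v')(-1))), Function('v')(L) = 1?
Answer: Rational(-25527, 3793528) ≈ -0.0067291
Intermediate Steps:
Function('Y')(h, M) = -1 (Function('Y')(h, M) = Add(-4, Mul(3, 1)) = Add(-4, 3) = -1)
Function('X')(a) = Mul(-1, Pow(a, -1))
Add(Mul(Function('X')(-8), Pow(1167, -1)), Mul(Mul(Add(99, 151), Pow(Add(890, -844), -1)), Pow(-795, -1))) = Add(Mul(Mul(-1, Pow(-8, -1)), Pow(1167, -1)), Mul(Mul(Add(99, 151), Pow(Add(890, -844), -1)), Pow(-795, -1))) = Add(Mul(Mul(-1, Rational(-1, 8)), Rational(1, 1167)), Mul(Mul(250, Pow(46, -1)), Rational(-1, 795))) = Add(Mul(Rational(1, 8), Rational(1, 1167)), Mul(Mul(250, Rational(1, 46)), Rational(-1, 795))) = Add(Rational(1, 9336), Mul(Rational(125, 23), Rational(-1, 795))) = Add(Rational(1, 9336), Rational(-25, 3657)) = Rational(-25527, 3793528)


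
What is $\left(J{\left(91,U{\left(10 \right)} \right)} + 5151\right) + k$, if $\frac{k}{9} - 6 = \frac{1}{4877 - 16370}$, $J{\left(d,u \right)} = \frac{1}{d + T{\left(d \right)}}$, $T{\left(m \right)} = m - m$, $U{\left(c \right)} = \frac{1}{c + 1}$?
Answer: $\frac{604858621}{116207} \approx 5205.0$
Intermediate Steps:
$U{\left(c \right)} = \frac{1}{1 + c}$
$T{\left(m \right)} = 0$
$J{\left(d,u \right)} = \frac{1}{d}$ ($J{\left(d,u \right)} = \frac{1}{d + 0} = \frac{1}{d}$)
$k = \frac{68957}{1277}$ ($k = 54 + \frac{9}{4877 - 16370} = 54 + \frac{9}{-11493} = 54 + 9 \left(- \frac{1}{11493}\right) = 54 - \frac{1}{1277} = \frac{68957}{1277} \approx 53.999$)
$\left(J{\left(91,U{\left(10 \right)} \right)} + 5151\right) + k = \left(\frac{1}{91} + 5151\right) + \frac{68957}{1277} = \frac{468742}{91} + \frac{68957}{1277} = \frac{604858621}{116207}$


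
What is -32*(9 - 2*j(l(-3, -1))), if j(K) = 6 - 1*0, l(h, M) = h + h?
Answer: 96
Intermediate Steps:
l(h, M) = 2*h
j(K) = 6 (j(K) = 6 + 0 = 6)
-32*(9 - 2*j(l(-3, -1))) = -32*(9 - 2*6) = -32*(9 - 12) = -32*(-3) = 96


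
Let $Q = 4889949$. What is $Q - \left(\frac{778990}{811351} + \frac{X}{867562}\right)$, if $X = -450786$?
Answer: $\frac{1721010784941310072}{351948648131} \approx 4.89 \cdot 10^{6}$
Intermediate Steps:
$Q - \left(\frac{778990}{811351} + \frac{X}{867562}\right) = 4889949 - \left(\frac{778990}{811351} - \frac{450786}{867562}\right) = 4889949 - \left(778990 \cdot \frac{1}{811351} - \frac{225393}{433781}\right) = 4889949 - \left(\frac{778990}{811351} - \frac{225393}{433781}\right) = 4889949 - \frac{155038225247}{351948648131} = \frac{1721010784941310072}{351948648131}$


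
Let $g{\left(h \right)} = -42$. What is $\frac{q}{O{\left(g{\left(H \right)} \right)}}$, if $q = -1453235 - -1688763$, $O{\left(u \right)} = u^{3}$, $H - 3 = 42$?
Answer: $- \frac{29441}{9261} \approx -3.179$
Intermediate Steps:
$H = 45$ ($H = 3 + 42 = 45$)
$q = 235528$ ($q = -1453235 + 1688763 = 235528$)
$\frac{q}{O{\left(g{\left(H \right)} \right)}} = \frac{235528}{\left(-42\right)^{3}} = \frac{235528}{-74088} = 235528 \left(- \frac{1}{74088}\right) = - \frac{29441}{9261}$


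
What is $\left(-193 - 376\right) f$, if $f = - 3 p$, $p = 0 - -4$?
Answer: $6828$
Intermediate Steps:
$p = 4$ ($p = 0 + 4 = 4$)
$f = -12$ ($f = \left(-3\right) 4 = -12$)
$\left(-193 - 376\right) f = \left(-193 - 376\right) \left(-12\right) = \left(-569\right) \left(-12\right) = 6828$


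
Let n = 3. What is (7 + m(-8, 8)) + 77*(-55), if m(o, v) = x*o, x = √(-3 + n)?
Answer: -4228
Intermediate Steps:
x = 0 (x = √(-3 + 3) = √0 = 0)
m(o, v) = 0 (m(o, v) = 0*o = 0)
(7 + m(-8, 8)) + 77*(-55) = (7 + 0) + 77*(-55) = 7 - 4235 = -4228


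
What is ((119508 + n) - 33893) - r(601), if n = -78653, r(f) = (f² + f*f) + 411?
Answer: -715851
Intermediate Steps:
r(f) = 411 + 2*f² (r(f) = (f² + f²) + 411 = 2*f² + 411 = 411 + 2*f²)
((119508 + n) - 33893) - r(601) = ((119508 - 78653) - 33893) - (411 + 2*601²) = (40855 - 33893) - (411 + 2*361201) = 6962 - (411 + 722402) = 6962 - 1*722813 = 6962 - 722813 = -715851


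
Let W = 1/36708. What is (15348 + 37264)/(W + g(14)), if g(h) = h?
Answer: 1931281296/513913 ≈ 3758.0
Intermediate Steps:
W = 1/36708 ≈ 2.7242e-5
(15348 + 37264)/(W + g(14)) = (15348 + 37264)/(1/36708 + 14) = 52612/(513913/36708) = 52612*(36708/513913) = 1931281296/513913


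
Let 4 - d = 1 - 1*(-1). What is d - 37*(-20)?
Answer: 742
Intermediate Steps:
d = 2 (d = 4 - (1 - 1*(-1)) = 4 - (1 + 1) = 4 - 1*2 = 4 - 2 = 2)
d - 37*(-20) = 2 - 37*(-20) = 2 + 740 = 742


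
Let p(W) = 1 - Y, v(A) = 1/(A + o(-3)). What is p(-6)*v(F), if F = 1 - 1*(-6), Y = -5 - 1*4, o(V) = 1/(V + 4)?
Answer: 5/4 ≈ 1.2500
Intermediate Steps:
o(V) = 1/(4 + V)
Y = -9 (Y = -5 - 4 = -9)
F = 7 (F = 1 + 6 = 7)
v(A) = 1/(1 + A) (v(A) = 1/(A + 1/(4 - 3)) = 1/(A + 1/1) = 1/(A + 1) = 1/(1 + A))
p(W) = 10 (p(W) = 1 - 1*(-9) = 1 + 9 = 10)
p(-6)*v(F) = 10/(1 + 7) = 10/8 = 10*(1/8) = 5/4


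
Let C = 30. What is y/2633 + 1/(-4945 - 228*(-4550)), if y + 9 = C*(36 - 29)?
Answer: 4730969783/61973315950 ≈ 0.076339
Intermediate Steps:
y = 201 (y = -9 + 30*(36 - 29) = -9 + 30*7 = -9 + 210 = 201)
y/2633 + 1/(-4945 - 228*(-4550)) = 201/2633 + 1/(-4945 - 228*(-4550)) = 201*(1/2633) - 1/4550/(-5173) = 201/2633 - 1/5173*(-1/4550) = 201/2633 + 1/23537150 = 4730969783/61973315950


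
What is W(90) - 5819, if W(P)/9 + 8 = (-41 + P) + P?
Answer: -4640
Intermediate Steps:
W(P) = -441 + 18*P (W(P) = -72 + 9*((-41 + P) + P) = -72 + 9*(-41 + 2*P) = -72 + (-369 + 18*P) = -441 + 18*P)
W(90) - 5819 = (-441 + 18*90) - 5819 = (-441 + 1620) - 5819 = 1179 - 5819 = -4640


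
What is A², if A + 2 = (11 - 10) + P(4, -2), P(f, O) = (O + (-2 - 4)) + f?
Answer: 25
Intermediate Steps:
P(f, O) = -6 + O + f (P(f, O) = (O - 6) + f = (-6 + O) + f = -6 + O + f)
A = -5 (A = -2 + ((11 - 10) + (-6 - 2 + 4)) = -2 + (1 - 4) = -2 - 3 = -5)
A² = (-5)² = 25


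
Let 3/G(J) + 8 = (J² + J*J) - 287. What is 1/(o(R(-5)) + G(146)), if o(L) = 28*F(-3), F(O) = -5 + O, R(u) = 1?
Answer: -42337/9483485 ≈ -0.0044643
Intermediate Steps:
G(J) = 3/(-295 + 2*J²) (G(J) = 3/(-8 + ((J² + J*J) - 287)) = 3/(-8 + ((J² + J²) - 287)) = 3/(-8 + (2*J² - 287)) = 3/(-8 + (-287 + 2*J²)) = 3/(-295 + 2*J²))
o(L) = -224 (o(L) = 28*(-5 - 3) = 28*(-8) = -224)
1/(o(R(-5)) + G(146)) = 1/(-224 + 3/(-295 + 2*146²)) = 1/(-224 + 3/(-295 + 2*21316)) = 1/(-224 + 3/(-295 + 42632)) = 1/(-224 + 3/42337) = 1/(-9483485/42337) = -42337/9483485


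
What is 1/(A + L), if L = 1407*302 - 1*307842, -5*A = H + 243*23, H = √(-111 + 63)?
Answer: 966285/112044804163 + 20*I*√3/336134412489 ≈ 8.6241e-6 + 1.0306e-10*I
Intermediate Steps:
H = 4*I*√3 (H = √(-48) = 4*I*√3 ≈ 6.9282*I)
A = -5589/5 - 4*I*√3/5 (A = -(4*I*√3 + 243*23)/5 = -(4*I*√3 + 5589)/5 = -(5589 + 4*I*√3)/5 = -5589/5 - 4*I*√3/5 ≈ -1117.8 - 1.3856*I)
L = 117072 (L = 424914 - 307842 = 117072)
1/(A + L) = 1/((-5589/5 - 4*I*√3/5) + 117072) = 1/(579771/5 - 4*I*√3/5)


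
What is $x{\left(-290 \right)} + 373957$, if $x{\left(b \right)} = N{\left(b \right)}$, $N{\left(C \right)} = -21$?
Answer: $373936$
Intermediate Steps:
$x{\left(b \right)} = -21$
$x{\left(-290 \right)} + 373957 = -21 + 373957 = 373936$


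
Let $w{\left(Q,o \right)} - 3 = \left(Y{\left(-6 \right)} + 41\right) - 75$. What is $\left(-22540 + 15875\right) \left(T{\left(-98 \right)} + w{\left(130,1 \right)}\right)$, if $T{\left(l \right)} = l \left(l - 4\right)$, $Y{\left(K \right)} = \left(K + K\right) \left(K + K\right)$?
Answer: $-67376485$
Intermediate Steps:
$Y{\left(K \right)} = 4 K^{2}$ ($Y{\left(K \right)} = 2 K 2 K = 4 K^{2}$)
$T{\left(l \right)} = l \left(-4 + l\right)$
$w{\left(Q,o \right)} = 113$ ($w{\left(Q,o \right)} = 3 + \left(\left(4 \left(-6\right)^{2} + 41\right) - 75\right) = 3 + \left(\left(4 \cdot 36 + 41\right) - 75\right) = 3 + \left(\left(144 + 41\right) - 75\right) = 3 + \left(185 - 75\right) = 3 + 110 = 113$)
$\left(-22540 + 15875\right) \left(T{\left(-98 \right)} + w{\left(130,1 \right)}\right) = \left(-22540 + 15875\right) \left(- 98 \left(-4 - 98\right) + 113\right) = - 6665 \left(\left(-98\right) \left(-102\right) + 113\right) = - 6665 \left(9996 + 113\right) = \left(-6665\right) 10109 = -67376485$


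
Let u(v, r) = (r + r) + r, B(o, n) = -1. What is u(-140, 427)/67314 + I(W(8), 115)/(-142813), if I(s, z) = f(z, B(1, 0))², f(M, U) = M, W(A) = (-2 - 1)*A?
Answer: -235761399/3204438094 ≈ -0.073573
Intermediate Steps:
W(A) = -3*A
I(s, z) = z²
u(v, r) = 3*r (u(v, r) = 2*r + r = 3*r)
u(-140, 427)/67314 + I(W(8), 115)/(-142813) = (3*427)/67314 + 115²/(-142813) = 1281*(1/67314) + 13225*(-1/142813) = 427/22438 - 13225/142813 = -235761399/3204438094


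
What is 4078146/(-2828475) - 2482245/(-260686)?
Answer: 1985950786073/245781277950 ≈ 8.0802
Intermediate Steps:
4078146/(-2828475) - 2482245/(-260686) = 4078146*(-1/2828475) - 2482245*(-1/260686) = -1359382/942825 + 2482245/260686 = 1985950786073/245781277950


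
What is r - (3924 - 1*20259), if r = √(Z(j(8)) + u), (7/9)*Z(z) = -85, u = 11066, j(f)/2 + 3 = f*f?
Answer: 16335 + √536879/7 ≈ 16440.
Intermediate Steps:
j(f) = -6 + 2*f² (j(f) = -6 + 2*(f*f) = -6 + 2*f²)
Z(z) = -765/7 (Z(z) = (9/7)*(-85) = -765/7)
r = √536879/7 (r = √(-765/7 + 11066) = √(76697/7) = √536879/7 ≈ 104.67)
r - (3924 - 1*20259) = √536879/7 - (3924 - 1*20259) = √536879/7 - (3924 - 20259) = √536879/7 - 1*(-16335) = √536879/7 + 16335 = 16335 + √536879/7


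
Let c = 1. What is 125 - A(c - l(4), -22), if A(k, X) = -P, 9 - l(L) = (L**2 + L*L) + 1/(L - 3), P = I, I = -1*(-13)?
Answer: 138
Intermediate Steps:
I = 13
P = 13
l(L) = 9 - 1/(-3 + L) - 2*L**2 (l(L) = 9 - ((L**2 + L*L) + 1/(L - 3)) = 9 - ((L**2 + L**2) + 1/(-3 + L)) = 9 - (2*L**2 + 1/(-3 + L)) = 9 - (1/(-3 + L) + 2*L**2) = 9 + (-1/(-3 + L) - 2*L**2) = 9 - 1/(-3 + L) - 2*L**2)
A(k, X) = -13 (A(k, X) = -1*13 = -13)
125 - A(c - l(4), -22) = 125 - 1*(-13) = 125 + 13 = 138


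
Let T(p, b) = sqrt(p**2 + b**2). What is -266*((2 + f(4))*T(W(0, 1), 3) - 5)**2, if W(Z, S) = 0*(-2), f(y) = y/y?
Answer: -4256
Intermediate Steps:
f(y) = 1
W(Z, S) = 0
T(p, b) = sqrt(b**2 + p**2)
-266*((2 + f(4))*T(W(0, 1), 3) - 5)**2 = -266*((2 + 1)*sqrt(3**2 + 0**2) - 5)**2 = -266*(3*sqrt(9 + 0) - 5)**2 = -266*(3*sqrt(9) - 5)**2 = -266*(3*3 - 5)**2 = -266*(9 - 5)**2 = -266*4**2 = -266*16 = -4256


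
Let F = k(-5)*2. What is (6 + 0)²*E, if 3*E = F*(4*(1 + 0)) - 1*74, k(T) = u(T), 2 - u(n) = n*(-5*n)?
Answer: 11304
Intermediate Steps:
u(n) = 2 + 5*n² (u(n) = 2 - n*(-5*n) = 2 - (-5)*n² = 2 + 5*n²)
k(T) = 2 + 5*T²
F = 254 (F = (2 + 5*(-5)²)*2 = (2 + 5*25)*2 = (2 + 125)*2 = 127*2 = 254)
E = 314 (E = (254*(4*(1 + 0)) - 1*74)/3 = (254*(4*1) - 74)/3 = (254*4 - 74)/3 = (1016 - 74)/3 = (⅓)*942 = 314)
(6 + 0)²*E = (6 + 0)²*314 = 6²*314 = 36*314 = 11304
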